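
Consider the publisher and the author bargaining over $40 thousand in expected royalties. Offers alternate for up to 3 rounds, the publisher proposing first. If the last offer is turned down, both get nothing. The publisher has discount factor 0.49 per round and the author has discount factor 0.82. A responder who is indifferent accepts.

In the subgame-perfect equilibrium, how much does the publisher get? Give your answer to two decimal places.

23.27

Round 3 (the publisher proposes): the author will accept anything ≥ 0, so the publisher offers 0 and keeps 40.
Round 2 (the author proposes): the publisher can get 40 next round, worth 0.49 × 40 = 19.6 now; the author offers that and keeps 20.4.
Round 1 (the publisher proposes): the author can get 20.4 next round, worth 0.82 × 20.4 = 16.728 now; the publisher offers that and keeps 23.272.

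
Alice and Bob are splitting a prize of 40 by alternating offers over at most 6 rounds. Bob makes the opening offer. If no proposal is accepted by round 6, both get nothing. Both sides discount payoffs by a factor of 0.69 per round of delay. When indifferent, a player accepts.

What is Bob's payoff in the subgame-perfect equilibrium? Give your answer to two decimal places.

21.11

Round 6 (Alice proposes): Bob will accept anything ≥ 0, so Alice offers 0 and keeps 40.
Round 5 (Bob proposes): Alice can get 40 next round, worth 0.69 × 40 = 27.6 now. Bob offers 27.6 and keeps 40 − 27.6 = 12.4.
Round 4 (Alice proposes): Bob can get 12.4 next round, worth 0.69 × 12.4 = 8.556 now. Alice offers 8.556 and keeps 40 − 8.556 = 31.444.
Round 3 (Bob proposes): Alice can get 31.444 next round, worth 0.69 × 31.444 = 21.69636 now; Bob offers that and keeps 18.30364.
Round 2 (Alice proposes): Bob can get 18.30364 next round, worth 0.69 × 18.30364 = 12.6295116 now. Alice offers 12.6295116 and keeps 40 − 12.6295116 = 27.3704884.
Round 1 (Bob proposes): Alice can get 27.3704884 next round, worth 0.69 × 27.3704884 = 18.885636996 now. Bob offers 18.885636996 and keeps 40 − 18.885636996 = 21.114363004.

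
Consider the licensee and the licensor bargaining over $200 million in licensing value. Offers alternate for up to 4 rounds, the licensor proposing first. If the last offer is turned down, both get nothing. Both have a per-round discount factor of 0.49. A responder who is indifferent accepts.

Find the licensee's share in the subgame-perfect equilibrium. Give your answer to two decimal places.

73.51

By backward induction:
Round 4 (the licensee proposes): rejection yields 0 for the licensor; the licensee offers 0 and keeps 200.
Round 3 (the licensor proposes): the licensee can get 200 next round, worth 0.49 × 200 = 98 now, so the licensor offers 98, keeping 102.
Round 2 (the licensee proposes): the licensor can get 102 next round, worth 0.49 × 102 = 49.98 now. The licensee offers 49.98 and keeps 200 − 49.98 = 150.02.
Round 1 (the licensor proposes): the licensee can get 150.02 next round, worth 0.49 × 150.02 = 73.5098 now. The licensor offers 73.5098 and keeps 200 − 73.5098 = 126.4902.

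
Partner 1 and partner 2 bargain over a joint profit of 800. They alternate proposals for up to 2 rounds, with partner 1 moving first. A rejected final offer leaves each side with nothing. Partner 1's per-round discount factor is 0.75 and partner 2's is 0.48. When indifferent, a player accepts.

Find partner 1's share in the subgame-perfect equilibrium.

416

Round 2 (partner 2 proposes): rejection yields 0 for partner 1; partner 2 offers 0 and keeps 800.
Round 1 (partner 1 proposes): partner 2 can get 800 next round, worth 0.48 × 800 = 384 now, so partner 1 offers 384, keeping 416.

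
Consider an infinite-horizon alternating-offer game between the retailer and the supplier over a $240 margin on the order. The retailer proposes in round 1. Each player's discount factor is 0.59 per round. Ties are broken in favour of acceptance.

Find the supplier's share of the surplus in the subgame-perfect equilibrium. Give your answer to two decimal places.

89.06

When the retailer proposes, the supplier accepts any offer worth at least 0.59 times what the supplier would get by proposing next round; and vice versa.
This gives x = 240 − 0.59y and y = 240 − 0.59x, where x and y are each side's share when it proposes.
Hence (1 − 0.59·0.59)x = 240(1 − 0.59), i.e. 0.6519·x = 98.4.
x ≈ 150.9434; the supplier's share is 240 − x ≈ 89.0566.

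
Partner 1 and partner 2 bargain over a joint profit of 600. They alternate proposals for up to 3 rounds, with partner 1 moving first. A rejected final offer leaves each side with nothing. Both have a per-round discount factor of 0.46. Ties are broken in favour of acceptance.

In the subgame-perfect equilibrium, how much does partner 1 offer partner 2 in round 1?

149.04

Round 3 (partner 1 proposes): partner 2 will accept anything ≥ 0, so partner 1 offers 0 and keeps 600.
Round 2 (partner 2 proposes): partner 1 can get 600 next round, worth 0.46 × 600 = 276 now. Partner 2 offers 276 and keeps 600 − 276 = 324.
Round 1 (partner 1 proposes): partner 2 can get 324 next round, worth 0.46 × 324 = 149.04 now, so partner 1 offers 149.04, keeping 450.96.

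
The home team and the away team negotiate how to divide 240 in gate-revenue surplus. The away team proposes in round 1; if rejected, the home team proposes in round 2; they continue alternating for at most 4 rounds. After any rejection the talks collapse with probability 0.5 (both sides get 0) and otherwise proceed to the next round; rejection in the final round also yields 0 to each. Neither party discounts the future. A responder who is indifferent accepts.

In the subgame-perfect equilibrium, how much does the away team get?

150

By backward induction:
Round 4 (the home team proposes): the away team will accept anything ≥ 0, so the home team offers 0 and keeps 240.
Round 3 (the away team proposes): rejecting gives the home team an expected 0.5 × 240 = 120. The away team offers 120 and keeps 240 − 120 = 120.
Round 2 (the home team proposes): rejecting gives the away team an expected 0.5 × 120 = 60, so the home team offers 60, keeping 180.
Round 1 (the away team proposes): rejecting gives the home team an expected 0.5 × 180 = 90. The away team offers 90 and keeps 240 − 90 = 150.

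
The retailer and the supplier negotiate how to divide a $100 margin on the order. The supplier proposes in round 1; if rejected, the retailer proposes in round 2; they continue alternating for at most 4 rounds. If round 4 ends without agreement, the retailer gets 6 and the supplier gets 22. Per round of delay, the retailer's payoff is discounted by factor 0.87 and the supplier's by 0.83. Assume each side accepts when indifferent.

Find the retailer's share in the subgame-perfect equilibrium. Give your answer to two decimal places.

Work backward from the last round.
Round 4 (the retailer proposes): the supplier gets 22 if talks fail, so the retailer offers 22 and keeps 78.
Round 3 (the supplier proposes): the retailer can get 78 next round, worth 0.87 × 78 = 67.86 now. The supplier offers 67.86 and keeps 100 − 67.86 = 32.14.
Round 2 (the retailer proposes): the supplier can get 32.14 next round, worth 0.83 × 32.14 = 26.6762 now; the retailer offers that and keeps 73.3238.
Round 1 (the supplier proposes): the retailer can get 73.3238 next round, worth 0.87 × 73.3238 = 63.791706 now; the supplier offers that and keeps 36.208294.

63.79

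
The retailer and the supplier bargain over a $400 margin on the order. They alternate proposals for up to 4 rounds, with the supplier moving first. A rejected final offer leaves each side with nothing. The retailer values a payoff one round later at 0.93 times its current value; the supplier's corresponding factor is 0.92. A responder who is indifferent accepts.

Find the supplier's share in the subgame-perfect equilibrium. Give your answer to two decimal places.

Solve by backward induction from round 4.
Round 4 (the retailer proposes): the supplier will accept anything ≥ 0, so the retailer offers 0 and keeps 400.
Round 3 (the supplier proposes): the retailer can get 400 next round, worth 0.93 × 400 = 372 now; the supplier offers that and keeps 28.
Round 2 (the retailer proposes): the supplier can get 28 next round, worth 0.92 × 28 = 25.76 now, so the retailer offers 25.76, keeping 374.24.
Round 1 (the supplier proposes): the retailer can get 374.24 next round, worth 0.93 × 374.24 = 348.0432 now, so the supplier offers 348.0432, keeping 51.9568.

51.96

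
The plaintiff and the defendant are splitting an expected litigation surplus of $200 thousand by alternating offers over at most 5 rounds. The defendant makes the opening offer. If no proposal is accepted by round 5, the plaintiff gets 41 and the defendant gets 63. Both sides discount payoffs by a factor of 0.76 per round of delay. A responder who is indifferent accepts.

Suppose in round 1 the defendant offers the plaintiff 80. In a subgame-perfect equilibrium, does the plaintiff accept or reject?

Accept

Work out the plaintiff's continuation value if the offer is rejected.
Round 5 (the defendant proposes): the plaintiff gets 41 if talks fail, so the defendant offers 41 and keeps 159.
Round 4 (the plaintiff proposes): the defendant can get 159 next round, worth 0.76 × 159 = 120.84 now, so the plaintiff offers 120.84, keeping 79.16.
Round 3 (the defendant proposes): the plaintiff can get 79.16 next round, worth 0.76 × 79.16 = 60.1616 now. The defendant offers 60.1616 and keeps 200 − 60.1616 = 139.8384.
Round 2 (the plaintiff proposes): the defendant can get 139.8384 next round, worth 0.76 × 139.8384 = 106.277184 now. The plaintiff offers 106.277184 and keeps 200 − 106.277184 = 93.722816.
So by rejecting in round 1, the plaintiff gets 93.722816 next round, worth 0.76 × 93.722816 = 71.22934016 now.
Offer 80 ≥ 71.22934016, so the plaintiff accepts.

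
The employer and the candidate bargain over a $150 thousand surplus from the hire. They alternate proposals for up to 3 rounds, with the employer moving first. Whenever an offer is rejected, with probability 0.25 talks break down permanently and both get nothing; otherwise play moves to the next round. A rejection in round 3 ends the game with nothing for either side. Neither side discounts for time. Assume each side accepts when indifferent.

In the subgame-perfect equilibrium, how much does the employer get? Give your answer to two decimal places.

Round 3 (the employer proposes): the candidate will accept anything ≥ 0, so the employer offers 0 and keeps 150.
Round 2 (the candidate proposes): rejecting gives the employer an expected 0.75 × 150 = 112.5; the candidate offers that and keeps 37.5.
Round 1 (the employer proposes): rejecting gives the candidate an expected 0.75 × 37.5 = 28.125; the employer offers that and keeps 121.875.

121.88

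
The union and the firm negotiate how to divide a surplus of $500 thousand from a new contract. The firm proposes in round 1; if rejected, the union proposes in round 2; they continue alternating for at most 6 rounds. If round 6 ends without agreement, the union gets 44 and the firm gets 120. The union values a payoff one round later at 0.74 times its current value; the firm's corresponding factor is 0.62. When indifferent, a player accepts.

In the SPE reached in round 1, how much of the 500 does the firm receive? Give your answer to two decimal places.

Solve by backward induction from round 6.
Round 6 (the union proposes): the firm gets 120 if talks fail, so the union offers 120 and keeps 380.
Round 5 (the firm proposes): the union can get 380 next round, worth 0.74 × 380 = 281.2 now; the firm offers that and keeps 218.8.
Round 4 (the union proposes): the firm can get 218.8 next round, worth 0.62 × 218.8 = 135.656 now; the union offers that and keeps 364.344.
Round 3 (the firm proposes): the union can get 364.344 next round, worth 0.74 × 364.344 = 269.61456 now; the firm offers that and keeps 230.38544.
Round 2 (the union proposes): the firm can get 230.38544 next round, worth 0.62 × 230.38544 = 142.8389728 now, so the union offers 142.8389728, keeping 357.1610272.
Round 1 (the firm proposes): the union can get 357.1610272 next round, worth 0.74 × 357.1610272 = 264.299160128 now. The firm offers 264.299160128 and keeps 500 − 264.299160128 = 235.700839872.

235.70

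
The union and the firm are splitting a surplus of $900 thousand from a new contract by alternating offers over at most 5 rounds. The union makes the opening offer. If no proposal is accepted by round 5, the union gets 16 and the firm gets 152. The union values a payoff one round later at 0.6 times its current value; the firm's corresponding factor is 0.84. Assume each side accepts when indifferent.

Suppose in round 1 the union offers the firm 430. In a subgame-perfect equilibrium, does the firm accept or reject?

Round 5 (the union proposes): the firm gets 152 if talks fail, so the union offers 152 and keeps 748.
Round 4 (the firm proposes): the union can get 748 next round, worth 0.6 × 748 = 448.8 now; the firm offers that and keeps 451.2.
Round 3 (the union proposes): the firm can get 451.2 next round, worth 0.84 × 451.2 = 379.008 now, so the union offers 379.008, keeping 520.992.
Round 2 (the firm proposes): the union can get 520.992 next round, worth 0.6 × 520.992 = 312.5952 now. The firm offers 312.5952 and keeps 900 − 312.5952 = 587.4048.
So by rejecting in round 1, the firm gets 587.4048 next round, worth 0.84 × 587.4048 = 493.420032 now.
Offer 430 < 493.420032, so the firm rejects.

Reject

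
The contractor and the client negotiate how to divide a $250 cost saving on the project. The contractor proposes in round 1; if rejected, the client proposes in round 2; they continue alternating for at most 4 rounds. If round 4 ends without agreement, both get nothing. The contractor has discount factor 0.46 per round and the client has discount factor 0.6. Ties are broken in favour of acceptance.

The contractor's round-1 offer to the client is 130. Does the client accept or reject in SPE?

Round 4 (the client proposes): rejection yields 0 for the contractor; the client offers 0 and keeps 250.
Round 3 (the contractor proposes): the client can get 250 next round, worth 0.6 × 250 = 150 now, so the contractor offers 150, keeping 100.
Round 2 (the client proposes): the contractor can get 100 next round, worth 0.46 × 100 = 46 now; the client offers that and keeps 204.
So by rejecting in round 1, the client gets 204 next round, worth 0.6 × 204 = 122.4 now.
Offer 130 ≥ 122.4, so the client accepts.

Accept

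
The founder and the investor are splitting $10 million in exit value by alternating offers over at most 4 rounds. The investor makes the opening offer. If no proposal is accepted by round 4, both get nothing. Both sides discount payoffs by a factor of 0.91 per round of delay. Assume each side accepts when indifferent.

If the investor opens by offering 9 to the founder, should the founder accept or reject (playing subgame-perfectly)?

Accept

Round 4 (the founder proposes): rejection yields 0 for the investor; the founder offers 0 and keeps 10.
Round 3 (the investor proposes): the founder can get 10 next round, worth 0.91 × 10 = 9.1 now, so the investor offers 9.1, keeping 0.9.
Round 2 (the founder proposes): the investor can get 0.9 next round, worth 0.91 × 0.9 = 0.819 now, so the founder offers 0.819, keeping 9.181.
So by rejecting in round 1, the founder gets 9.181 next round, worth 0.91 × 9.181 = 8.35471 now.
Offer 9 ≥ 8.35471, so the founder accepts.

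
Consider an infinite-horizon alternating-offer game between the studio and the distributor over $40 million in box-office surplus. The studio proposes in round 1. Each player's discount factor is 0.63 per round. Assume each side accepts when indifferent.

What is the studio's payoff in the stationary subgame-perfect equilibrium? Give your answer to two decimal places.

24.54

Let x be the studio's share when the studio proposes and y be the distributor's share when the distributor proposes.
The distributor accepts iff offered ≥ 0.63·y, so x = 40 − 0.63y. Symmetrically y = 40 − 0.63x.
Substituting: x = 40 − 0.63(40 − 0.63x), giving x(1 − 0.63·0.63) = 40(1 − 0.63).
So x = 40 × 0.37 / 0.6031 ≈ 24.5399, and the distributor receives 40 − x ≈ 15.4601.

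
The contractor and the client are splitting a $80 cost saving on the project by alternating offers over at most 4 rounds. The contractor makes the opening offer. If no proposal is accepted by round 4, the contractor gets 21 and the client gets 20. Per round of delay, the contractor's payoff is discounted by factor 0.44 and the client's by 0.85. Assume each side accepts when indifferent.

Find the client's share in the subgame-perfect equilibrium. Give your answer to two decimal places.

Round 4 (the client proposes): the contractor gets 21 if talks fail, so the client offers 21 and keeps 59.
Round 3 (the contractor proposes): the client can get 59 next round, worth 0.85 × 59 = 50.15 now; the contractor offers that and keeps 29.85.
Round 2 (the client proposes): the contractor can get 29.85 next round, worth 0.44 × 29.85 = 13.134 now. The client offers 13.134 and keeps 80 − 13.134 = 66.866.
Round 1 (the contractor proposes): the client can get 66.866 next round, worth 0.85 × 66.866 = 56.8361 now; the contractor offers that and keeps 23.1639.

56.84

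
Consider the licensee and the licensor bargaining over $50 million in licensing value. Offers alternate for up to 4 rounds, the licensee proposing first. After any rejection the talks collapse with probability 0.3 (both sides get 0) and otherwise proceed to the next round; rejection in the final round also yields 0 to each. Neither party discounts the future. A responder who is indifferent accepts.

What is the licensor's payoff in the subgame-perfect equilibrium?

Round 4 (the licensor proposes): rejection yields 0 for the licensee; the licensor offers 0 and keeps 50.
Round 3 (the licensee proposes): rejecting gives the licensor an expected 0.7 × 50 = 35; the licensee offers that and keeps 15.
Round 2 (the licensor proposes): rejecting gives the licensee an expected 0.7 × 15 = 10.5. The licensor offers 10.5 and keeps 50 − 10.5 = 39.5.
Round 1 (the licensee proposes): rejecting gives the licensor an expected 0.7 × 39.5 = 27.65; the licensee offers that and keeps 22.35.

27.65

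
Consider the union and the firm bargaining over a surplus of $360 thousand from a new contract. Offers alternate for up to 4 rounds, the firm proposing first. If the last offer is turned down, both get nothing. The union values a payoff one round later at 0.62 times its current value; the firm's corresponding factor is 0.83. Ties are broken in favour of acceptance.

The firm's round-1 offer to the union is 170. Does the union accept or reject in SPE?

Round 4 (the union proposes): the firm will accept anything ≥ 0, so the union offers 0 and keeps 360.
Round 3 (the firm proposes): the union can get 360 next round, worth 0.62 × 360 = 223.2 now, so the firm offers 223.2, keeping 136.8.
Round 2 (the union proposes): the firm can get 136.8 next round, worth 0.83 × 136.8 = 113.544 now, so the union offers 113.544, keeping 246.456.
So by rejecting in round 1, the union gets 246.456 next round, worth 0.62 × 246.456 = 152.80272 now.
Offer 170 ≥ 152.80272, so the union accepts.

Accept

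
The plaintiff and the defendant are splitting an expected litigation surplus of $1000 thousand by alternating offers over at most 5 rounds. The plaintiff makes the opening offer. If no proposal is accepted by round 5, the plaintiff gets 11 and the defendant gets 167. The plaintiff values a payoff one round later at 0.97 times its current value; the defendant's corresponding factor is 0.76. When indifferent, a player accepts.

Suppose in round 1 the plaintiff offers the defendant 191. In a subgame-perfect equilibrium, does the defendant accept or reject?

Accept

Round 5 (the plaintiff proposes): the defendant gets 167 if talks fail, so the plaintiff offers 167 and keeps 833.
Round 4 (the defendant proposes): the plaintiff can get 833 next round, worth 0.97 × 833 = 808.01 now, so the defendant offers 808.01, keeping 191.99.
Round 3 (the plaintiff proposes): the defendant can get 191.99 next round, worth 0.76 × 191.99 = 145.9124 now. The plaintiff offers 145.9124 and keeps 1000 − 145.9124 = 854.0876.
Round 2 (the defendant proposes): the plaintiff can get 854.0876 next round, worth 0.97 × 854.0876 = 828.464972 now; the defendant offers that and keeps 171.535028.
So by rejecting in round 1, the defendant gets 171.535028 next round, worth 0.76 × 171.535028 = 130.36662128 now.
Offer 191 ≥ 130.36662128, so the defendant accepts.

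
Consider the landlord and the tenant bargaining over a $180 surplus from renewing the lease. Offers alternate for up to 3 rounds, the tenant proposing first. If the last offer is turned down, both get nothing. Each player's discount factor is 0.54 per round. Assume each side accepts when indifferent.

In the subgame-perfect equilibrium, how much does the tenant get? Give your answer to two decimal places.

Round 3 (the tenant proposes): the landlord will accept anything ≥ 0, so the tenant offers 0 and keeps 180.
Round 2 (the landlord proposes): the tenant can get 180 next round, worth 0.54 × 180 = 97.2 now, so the landlord offers 97.2, keeping 82.8.
Round 1 (the tenant proposes): the landlord can get 82.8 next round, worth 0.54 × 82.8 = 44.712 now, so the tenant offers 44.712, keeping 135.288.

135.29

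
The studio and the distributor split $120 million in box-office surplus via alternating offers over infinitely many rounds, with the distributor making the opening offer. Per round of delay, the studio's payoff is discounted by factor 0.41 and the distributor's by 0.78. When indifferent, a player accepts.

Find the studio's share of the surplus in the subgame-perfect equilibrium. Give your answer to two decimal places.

15.91

In a stationary SPE each proposer offers the other exactly their discounted continuation value.
If the distributor keeps x when proposing and the studio keeps y when proposing, then x = 120 − 0.41y and y = 120 − 0.78x.
Solving: x = 120(1 − 0.41) / (1 − 0.78·0.41) = 70.8 / 0.6802 ≈ 104.0870.
The studio gets 120 − 104.0870 ≈ 15.9130.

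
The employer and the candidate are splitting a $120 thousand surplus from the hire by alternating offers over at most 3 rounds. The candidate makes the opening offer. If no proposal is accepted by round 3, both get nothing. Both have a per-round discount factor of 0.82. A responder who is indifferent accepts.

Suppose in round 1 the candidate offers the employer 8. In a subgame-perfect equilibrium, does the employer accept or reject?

Round 3 (the candidate proposes): the employer will accept anything ≥ 0, so the candidate offers 0 and keeps 120.
Round 2 (the employer proposes): the candidate can get 120 next round, worth 0.82 × 120 = 98.4 now, so the employer offers 98.4, keeping 21.6.
So by rejecting in round 1, the employer gets 21.6 next round, worth 0.82 × 21.6 = 17.712 now.
Offer 8 < 17.712, so the employer rejects.

Reject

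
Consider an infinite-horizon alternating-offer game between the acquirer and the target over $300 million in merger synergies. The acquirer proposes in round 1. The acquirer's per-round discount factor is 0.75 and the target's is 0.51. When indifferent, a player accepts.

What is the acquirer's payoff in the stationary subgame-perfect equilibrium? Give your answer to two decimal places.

238.06

In a stationary SPE each proposer offers the other exactly their discounted continuation value.
If the acquirer keeps x when proposing and the target keeps y when proposing, then x = 300 − 0.51y and y = 300 − 0.75x.
Solving: x = 300(1 − 0.51) / (1 − 0.75·0.51) = 147 / 0.6175 ≈ 238.0567.
The target gets 300 − 238.0567 ≈ 61.9433.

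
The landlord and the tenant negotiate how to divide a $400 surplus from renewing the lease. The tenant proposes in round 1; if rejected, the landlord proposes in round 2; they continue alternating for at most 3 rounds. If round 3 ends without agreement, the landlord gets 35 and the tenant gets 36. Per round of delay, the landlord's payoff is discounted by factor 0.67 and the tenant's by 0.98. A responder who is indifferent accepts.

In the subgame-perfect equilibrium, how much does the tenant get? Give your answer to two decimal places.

Round 3 (the tenant proposes): the landlord gets 35 if talks fail, so the tenant offers 35 and keeps 365.
Round 2 (the landlord proposes): the tenant can get 365 next round, worth 0.98 × 365 = 357.7 now; the landlord offers that and keeps 42.3.
Round 1 (the tenant proposes): the landlord can get 42.3 next round, worth 0.67 × 42.3 = 28.341 now, so the tenant offers 28.341, keeping 371.659.

371.66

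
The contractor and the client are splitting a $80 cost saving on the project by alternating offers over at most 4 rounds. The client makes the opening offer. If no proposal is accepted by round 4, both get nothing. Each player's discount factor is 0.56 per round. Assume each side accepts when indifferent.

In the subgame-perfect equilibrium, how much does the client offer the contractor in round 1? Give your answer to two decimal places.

By backward induction:
Round 4 (the contractor proposes): rejection yields 0 for the client; the contractor offers 0 and keeps 80.
Round 3 (the client proposes): the contractor can get 80 next round, worth 0.56 × 80 = 44.8 now. The client offers 44.8 and keeps 80 − 44.8 = 35.2.
Round 2 (the contractor proposes): the client can get 35.2 next round, worth 0.56 × 35.2 = 19.712 now; the contractor offers that and keeps 60.288.
Round 1 (the client proposes): the contractor can get 60.288 next round, worth 0.56 × 60.288 = 33.76128 now. The client offers 33.76128 and keeps 80 − 33.76128 = 46.23872.

33.76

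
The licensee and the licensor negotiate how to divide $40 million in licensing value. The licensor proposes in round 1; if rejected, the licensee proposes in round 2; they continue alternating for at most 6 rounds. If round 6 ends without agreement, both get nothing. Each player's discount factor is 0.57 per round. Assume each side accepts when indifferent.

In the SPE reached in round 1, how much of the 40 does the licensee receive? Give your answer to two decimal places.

15.40

Round 6 (the licensee proposes): the licensor will accept anything ≥ 0, so the licensee offers 0 and keeps 40.
Round 5 (the licensor proposes): the licensee can get 40 next round, worth 0.57 × 40 = 22.8 now; the licensor offers that and keeps 17.2.
Round 4 (the licensee proposes): the licensor can get 17.2 next round, worth 0.57 × 17.2 = 9.804 now, so the licensee offers 9.804, keeping 30.196.
Round 3 (the licensor proposes): the licensee can get 30.196 next round, worth 0.57 × 30.196 = 17.21172 now; the licensor offers that and keeps 22.78828.
Round 2 (the licensee proposes): the licensor can get 22.78828 next round, worth 0.57 × 22.78828 = 12.9893196 now. The licensee offers 12.9893196 and keeps 40 − 12.9893196 = 27.0106804.
Round 1 (the licensor proposes): the licensee can get 27.0106804 next round, worth 0.57 × 27.0106804 = 15.396087828 now, so the licensor offers 15.396087828, keeping 24.603912172.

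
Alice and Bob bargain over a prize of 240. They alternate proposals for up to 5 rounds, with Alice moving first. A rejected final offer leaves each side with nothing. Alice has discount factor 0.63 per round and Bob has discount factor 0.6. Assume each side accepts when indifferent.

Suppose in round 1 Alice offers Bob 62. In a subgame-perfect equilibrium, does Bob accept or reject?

Work out Bob's continuation value if the offer is rejected.
Round 5 (Alice proposes): rejection yields 0 for Bob; Alice offers 0 and keeps 240.
Round 4 (Bob proposes): Alice can get 240 next round, worth 0.63 × 240 = 151.2 now. Bob offers 151.2 and keeps 240 − 151.2 = 88.8.
Round 3 (Alice proposes): Bob can get 88.8 next round, worth 0.6 × 88.8 = 53.28 now. Alice offers 53.28 and keeps 240 − 53.28 = 186.72.
Round 2 (Bob proposes): Alice can get 186.72 next round, worth 0.63 × 186.72 = 117.6336 now; Bob offers that and keeps 122.3664.
So by rejecting in round 1, Bob gets 122.3664 next round, worth 0.6 × 122.3664 = 73.41984 now.
Offer 62 < 73.41984, so Bob rejects.

Reject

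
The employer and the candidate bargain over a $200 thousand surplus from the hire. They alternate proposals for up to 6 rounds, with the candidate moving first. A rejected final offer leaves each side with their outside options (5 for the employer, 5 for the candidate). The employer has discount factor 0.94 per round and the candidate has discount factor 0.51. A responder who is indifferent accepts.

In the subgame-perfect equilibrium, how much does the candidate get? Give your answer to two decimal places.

21.59

Round 6 (the employer proposes): the candidate gets 5 if talks fail, so the employer offers 5 and keeps 195.
Round 5 (the candidate proposes): the employer can get 195 next round, worth 0.94 × 195 = 183.3 now; the candidate offers that and keeps 16.7.
Round 4 (the employer proposes): the candidate can get 16.7 next round, worth 0.51 × 16.7 = 8.517 now. The employer offers 8.517 and keeps 200 − 8.517 = 191.483.
Round 3 (the candidate proposes): the employer can get 191.483 next round, worth 0.94 × 191.483 = 179.99402 now; the candidate offers that and keeps 20.00598.
Round 2 (the employer proposes): the candidate can get 20.00598 next round, worth 0.51 × 20.00598 = 10.2030498 now; the employer offers that and keeps 189.7969502.
Round 1 (the candidate proposes): the employer can get 189.7969502 next round, worth 0.94 × 189.7969502 = 178.409133188 now. The candidate offers 178.409133188 and keeps 200 − 178.409133188 = 21.590866812.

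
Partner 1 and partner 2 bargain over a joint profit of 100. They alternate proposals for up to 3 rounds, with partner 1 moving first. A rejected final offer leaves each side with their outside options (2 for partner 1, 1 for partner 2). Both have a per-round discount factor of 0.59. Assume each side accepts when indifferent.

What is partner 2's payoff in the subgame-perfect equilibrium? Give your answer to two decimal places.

24.54

Round 3 (partner 1 proposes): partner 2 gets 1 if talks fail, so partner 1 offers 1 and keeps 99.
Round 2 (partner 2 proposes): partner 1 can get 99 next round, worth 0.59 × 99 = 58.41 now; partner 2 offers that and keeps 41.59.
Round 1 (partner 1 proposes): partner 2 can get 41.59 next round, worth 0.59 × 41.59 = 24.5381 now; partner 1 offers that and keeps 75.4619.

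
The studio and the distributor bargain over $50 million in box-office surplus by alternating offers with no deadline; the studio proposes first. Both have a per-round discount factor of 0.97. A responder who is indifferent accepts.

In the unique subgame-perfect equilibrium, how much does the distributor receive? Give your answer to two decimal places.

When the studio proposes, the distributor accepts any offer worth at least 0.97 times what the distributor would get by proposing next round; and vice versa.
This gives x = 50 − 0.97y and y = 50 − 0.97x, where x and y are each side's share when it proposes.
Hence (1 − 0.97·0.97)x = 50(1 − 0.97), i.e. 0.0591·x = 1.5.
x ≈ 25.3807; the distributor's share is 50 − x ≈ 24.6193.

24.62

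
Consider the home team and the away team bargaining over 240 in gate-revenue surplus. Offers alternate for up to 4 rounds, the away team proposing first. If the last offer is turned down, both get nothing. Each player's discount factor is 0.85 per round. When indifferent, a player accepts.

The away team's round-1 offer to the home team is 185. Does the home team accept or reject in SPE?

Work out the home team's continuation value if the offer is rejected.
Round 4 (the home team proposes): rejection yields 0 for the away team; the home team offers 0 and keeps 240.
Round 3 (the away team proposes): the home team can get 240 next round, worth 0.85 × 240 = 204 now, so the away team offers 204, keeping 36.
Round 2 (the home team proposes): the away team can get 36 next round, worth 0.85 × 36 = 30.6 now; the home team offers that and keeps 209.4.
So by rejecting in round 1, the home team gets 209.4 next round, worth 0.85 × 209.4 = 177.99 now.
Offer 185 ≥ 177.99, so the home team accepts.

Accept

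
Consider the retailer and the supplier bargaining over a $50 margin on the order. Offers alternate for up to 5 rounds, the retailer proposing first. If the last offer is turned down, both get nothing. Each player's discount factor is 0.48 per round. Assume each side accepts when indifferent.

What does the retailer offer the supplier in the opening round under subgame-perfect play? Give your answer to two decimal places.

15.36

Solve by backward induction from round 5.
Round 5 (the retailer proposes): rejection yields 0 for the supplier; the retailer offers 0 and keeps 50.
Round 4 (the supplier proposes): the retailer can get 50 next round, worth 0.48 × 50 = 24 now; the supplier offers that and keeps 26.
Round 3 (the retailer proposes): the supplier can get 26 next round, worth 0.48 × 26 = 12.48 now. The retailer offers 12.48 and keeps 50 − 12.48 = 37.52.
Round 2 (the supplier proposes): the retailer can get 37.52 next round, worth 0.48 × 37.52 = 18.0096 now. The supplier offers 18.0096 and keeps 50 − 18.0096 = 31.9904.
Round 1 (the retailer proposes): the supplier can get 31.9904 next round, worth 0.48 × 31.9904 = 15.355392 now. The retailer offers 15.355392 and keeps 50 − 15.355392 = 34.644608.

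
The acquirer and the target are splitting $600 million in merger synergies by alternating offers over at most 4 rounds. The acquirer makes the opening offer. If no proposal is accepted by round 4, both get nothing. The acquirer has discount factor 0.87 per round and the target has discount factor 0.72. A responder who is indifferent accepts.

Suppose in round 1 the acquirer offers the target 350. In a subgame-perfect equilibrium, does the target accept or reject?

Accept

Work out the target's continuation value if the offer is rejected.
Round 4 (the target proposes): the acquirer will accept anything ≥ 0, so the target offers 0 and keeps 600.
Round 3 (the acquirer proposes): the target can get 600 next round, worth 0.72 × 600 = 432 now; the acquirer offers that and keeps 168.
Round 2 (the target proposes): the acquirer can get 168 next round, worth 0.87 × 168 = 146.16 now. The target offers 146.16 and keeps 600 − 146.16 = 453.84.
So by rejecting in round 1, the target gets 453.84 next round, worth 0.72 × 453.84 = 326.7648 now.
Offer 350 ≥ 326.7648, so the target accepts.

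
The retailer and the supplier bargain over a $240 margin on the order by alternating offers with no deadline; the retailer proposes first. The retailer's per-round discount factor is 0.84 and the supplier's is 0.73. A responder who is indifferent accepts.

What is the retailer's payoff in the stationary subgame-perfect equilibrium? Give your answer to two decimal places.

167.53

Let x be the retailer's share when the retailer proposes and y be the supplier's share when the supplier proposes.
The supplier accepts iff offered ≥ 0.73·y, so x = 240 − 0.73y. Symmetrically y = 240 − 0.84x.
Substituting: x = 240 − 0.73(240 − 0.84x), giving x(1 − 0.84·0.73) = 240(1 − 0.73).
So x = 240 × 0.27 / 0.3868 ≈ 167.5284, and the supplier receives 240 − x ≈ 72.4716.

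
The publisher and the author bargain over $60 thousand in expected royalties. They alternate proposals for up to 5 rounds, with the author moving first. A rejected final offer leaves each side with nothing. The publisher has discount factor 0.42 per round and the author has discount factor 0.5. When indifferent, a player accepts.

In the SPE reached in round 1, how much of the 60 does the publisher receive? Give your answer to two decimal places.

15.25

Round 5 (the author proposes): the publisher will accept anything ≥ 0, so the author offers 0 and keeps 60.
Round 4 (the publisher proposes): the author can get 60 next round, worth 0.5 × 60 = 30 now, so the publisher offers 30, keeping 30.
Round 3 (the author proposes): the publisher can get 30 next round, worth 0.42 × 30 = 12.6 now; the author offers that and keeps 47.4.
Round 2 (the publisher proposes): the author can get 47.4 next round, worth 0.5 × 47.4 = 23.7 now; the publisher offers that and keeps 36.3.
Round 1 (the author proposes): the publisher can get 36.3 next round, worth 0.42 × 36.3 = 15.246 now; the author offers that and keeps 44.754.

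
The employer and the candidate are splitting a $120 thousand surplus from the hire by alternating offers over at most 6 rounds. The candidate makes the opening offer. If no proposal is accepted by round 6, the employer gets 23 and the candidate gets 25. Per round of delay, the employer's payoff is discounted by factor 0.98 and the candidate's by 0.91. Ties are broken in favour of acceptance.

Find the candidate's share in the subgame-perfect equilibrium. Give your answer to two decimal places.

By backward induction:
Round 6 (the employer proposes): the candidate gets 25 if talks fail, so the employer offers 25 and keeps 95.
Round 5 (the candidate proposes): the employer can get 95 next round, worth 0.98 × 95 = 93.1 now. The candidate offers 93.1 and keeps 120 − 93.1 = 26.9.
Round 4 (the employer proposes): the candidate can get 26.9 next round, worth 0.91 × 26.9 = 24.479 now, so the employer offers 24.479, keeping 95.521.
Round 3 (the candidate proposes): the employer can get 95.521 next round, worth 0.98 × 95.521 = 93.61058 now; the candidate offers that and keeps 26.38942.
Round 2 (the employer proposes): the candidate can get 26.38942 next round, worth 0.91 × 26.38942 = 24.0143722 now, so the employer offers 24.0143722, keeping 95.9856278.
Round 1 (the candidate proposes): the employer can get 95.9856278 next round, worth 0.98 × 95.9856278 = 94.065915244 now. The candidate offers 94.065915244 and keeps 120 − 94.065915244 = 25.934084756.

25.93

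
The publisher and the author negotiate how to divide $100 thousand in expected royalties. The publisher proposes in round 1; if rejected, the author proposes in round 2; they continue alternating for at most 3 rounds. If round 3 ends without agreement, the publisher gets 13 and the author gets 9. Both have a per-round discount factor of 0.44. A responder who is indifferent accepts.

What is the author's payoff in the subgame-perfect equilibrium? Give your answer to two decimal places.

26.38

Round 3 (the publisher proposes): the author gets 9 if talks fail, so the publisher offers 9 and keeps 91.
Round 2 (the author proposes): the publisher can get 91 next round, worth 0.44 × 91 = 40.04 now. The author offers 40.04 and keeps 100 − 40.04 = 59.96.
Round 1 (the publisher proposes): the author can get 59.96 next round, worth 0.44 × 59.96 = 26.3824 now, so the publisher offers 26.3824, keeping 73.6176.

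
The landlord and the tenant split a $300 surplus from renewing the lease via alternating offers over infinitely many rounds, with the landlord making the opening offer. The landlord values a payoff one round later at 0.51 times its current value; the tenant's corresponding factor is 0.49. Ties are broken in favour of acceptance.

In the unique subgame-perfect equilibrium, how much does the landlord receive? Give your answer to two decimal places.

When the landlord proposes, the tenant accepts any offer worth at least 0.49 times what the tenant would get by proposing next round; and vice versa.
This gives x = 300 − 0.49y and y = 300 − 0.51x, where x and y are each side's share when it proposes.
Hence (1 − 0.49·0.51)x = 300(1 − 0.49), i.e. 0.7501·x = 153.
x ≈ 203.9728; the tenant's share is 300 − x ≈ 96.0272.

203.97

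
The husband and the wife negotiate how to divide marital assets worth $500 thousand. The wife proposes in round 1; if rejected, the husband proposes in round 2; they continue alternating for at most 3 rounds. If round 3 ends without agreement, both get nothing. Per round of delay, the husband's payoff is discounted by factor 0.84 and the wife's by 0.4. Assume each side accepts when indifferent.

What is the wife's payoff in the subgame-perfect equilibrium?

By backward induction:
Round 3 (the wife proposes): rejection yields 0 for the husband; the wife offers 0 and keeps 500.
Round 2 (the husband proposes): the wife can get 500 next round, worth 0.4 × 500 = 200 now; the husband offers that and keeps 300.
Round 1 (the wife proposes): the husband can get 300 next round, worth 0.84 × 300 = 252 now; the wife offers that and keeps 248.

248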